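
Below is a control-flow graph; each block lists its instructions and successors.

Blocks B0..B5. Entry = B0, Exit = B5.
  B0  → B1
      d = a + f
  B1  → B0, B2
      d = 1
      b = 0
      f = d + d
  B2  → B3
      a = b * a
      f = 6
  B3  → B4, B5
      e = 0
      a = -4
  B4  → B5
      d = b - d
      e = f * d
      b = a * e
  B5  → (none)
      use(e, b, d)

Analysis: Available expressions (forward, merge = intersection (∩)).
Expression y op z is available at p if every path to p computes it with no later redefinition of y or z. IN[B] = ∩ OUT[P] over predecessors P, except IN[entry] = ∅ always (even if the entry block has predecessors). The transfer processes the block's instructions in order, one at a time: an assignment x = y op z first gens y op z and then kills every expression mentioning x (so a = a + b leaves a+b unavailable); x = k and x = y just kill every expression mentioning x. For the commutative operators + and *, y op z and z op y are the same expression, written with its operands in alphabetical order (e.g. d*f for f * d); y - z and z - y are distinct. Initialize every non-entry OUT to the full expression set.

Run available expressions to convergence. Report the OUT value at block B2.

Fixpoint table:
  B0:   IN={}   OUT={a+f}
  B1:   IN={a+f}   OUT={d+d}
  B2:   IN={d+d}   OUT={d+d}
  B3:   IN={d+d}   OUT={d+d}
  B4:   IN={d+d}   OUT={a*e, d*f}
  B5:   IN={}   OUT={}

Merge at B2: IN[B2] = OUT[B1] = {d+d}
Applying B2's transfer function to that IN value gives OUT[B2] (row B2 above).

Answer: {d+d}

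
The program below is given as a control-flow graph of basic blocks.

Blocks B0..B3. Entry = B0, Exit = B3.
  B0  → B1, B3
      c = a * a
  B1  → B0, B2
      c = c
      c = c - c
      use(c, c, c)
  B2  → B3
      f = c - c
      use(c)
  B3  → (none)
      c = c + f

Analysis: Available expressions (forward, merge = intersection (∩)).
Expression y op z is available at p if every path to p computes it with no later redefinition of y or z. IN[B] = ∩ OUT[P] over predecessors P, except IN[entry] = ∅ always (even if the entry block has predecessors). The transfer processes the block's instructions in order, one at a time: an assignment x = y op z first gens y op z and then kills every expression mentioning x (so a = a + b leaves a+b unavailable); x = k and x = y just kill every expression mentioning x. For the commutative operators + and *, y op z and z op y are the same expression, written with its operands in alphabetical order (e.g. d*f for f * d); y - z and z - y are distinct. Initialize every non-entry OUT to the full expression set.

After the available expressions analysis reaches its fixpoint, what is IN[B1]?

Answer: {a*a}

Derivation:
Converged values:
  B0: | IN={} | OUT={a*a}
  B1: | IN={a*a} | OUT={a*a}
  B2: | IN={a*a} | OUT={a*a, c-c}
  B3: | IN={a*a} | OUT={a*a}

Merge at B1: IN[B1] = OUT[B0] = {a*a}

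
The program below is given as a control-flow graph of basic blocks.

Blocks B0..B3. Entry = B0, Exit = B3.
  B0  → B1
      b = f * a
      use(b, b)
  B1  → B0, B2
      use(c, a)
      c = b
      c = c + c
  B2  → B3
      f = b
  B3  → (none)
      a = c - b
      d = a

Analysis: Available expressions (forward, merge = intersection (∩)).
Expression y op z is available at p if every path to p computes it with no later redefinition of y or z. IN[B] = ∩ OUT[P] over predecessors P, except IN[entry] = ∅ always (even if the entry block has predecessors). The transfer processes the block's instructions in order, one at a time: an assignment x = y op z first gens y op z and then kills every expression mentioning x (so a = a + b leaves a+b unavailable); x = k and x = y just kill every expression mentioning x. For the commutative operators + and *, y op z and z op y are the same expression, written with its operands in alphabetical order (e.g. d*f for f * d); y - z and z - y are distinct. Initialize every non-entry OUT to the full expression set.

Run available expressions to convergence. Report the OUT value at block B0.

Converged values:
  B0:  IN={}  OUT={a*f}
  B1:  IN={a*f}  OUT={a*f}
  B2:  IN={a*f}  OUT={}
  B3:  IN={}  OUT={c-b}

Merge at B0 (entry node, so the boundary value {} is joined with the incoming edge(s)): IN[B0] = {} ∩ OUT[B1] = {}
Applying B0's transfer function to that IN value gives OUT[B0] (row B0 above).

Answer: {a*f}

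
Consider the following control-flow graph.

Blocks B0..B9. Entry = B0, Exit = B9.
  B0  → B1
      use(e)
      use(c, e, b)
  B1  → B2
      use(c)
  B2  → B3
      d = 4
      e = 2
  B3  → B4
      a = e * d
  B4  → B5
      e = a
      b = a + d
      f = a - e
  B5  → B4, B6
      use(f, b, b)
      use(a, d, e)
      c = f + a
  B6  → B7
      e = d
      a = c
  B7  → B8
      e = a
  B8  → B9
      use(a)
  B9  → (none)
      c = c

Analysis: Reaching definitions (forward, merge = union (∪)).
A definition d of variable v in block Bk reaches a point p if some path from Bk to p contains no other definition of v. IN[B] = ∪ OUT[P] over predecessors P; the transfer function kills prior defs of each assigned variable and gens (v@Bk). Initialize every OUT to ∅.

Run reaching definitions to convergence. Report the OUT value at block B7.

Fixpoint table:
  B0: | IN={} | OUT={}
  B1: | IN={} | OUT={}
  B2: | IN={} | OUT={d@B2, e@B2}
  B3: | IN={d@B2, e@B2} | OUT={a@B3, d@B2, e@B2}
  B4: | IN={a@B3, b@B4, c@B5, d@B2, e@B2, e@B4, f@B4} | OUT={a@B3, b@B4, c@B5, d@B2, e@B4, f@B4}
  B5: | IN={a@B3, b@B4, c@B5, d@B2, e@B4, f@B4} | OUT={a@B3, b@B4, c@B5, d@B2, e@B4, f@B4}
  B6: | IN={a@B3, b@B4, c@B5, d@B2, e@B4, f@B4} | OUT={a@B6, b@B4, c@B5, d@B2, e@B6, f@B4}
  B7: | IN={a@B6, b@B4, c@B5, d@B2, e@B6, f@B4} | OUT={a@B6, b@B4, c@B5, d@B2, e@B7, f@B4}
  B8: | IN={a@B6, b@B4, c@B5, d@B2, e@B7, f@B4} | OUT={a@B6, b@B4, c@B5, d@B2, e@B7, f@B4}
  B9: | IN={a@B6, b@B4, c@B5, d@B2, e@B7, f@B4} | OUT={a@B6, b@B4, c@B9, d@B2, e@B7, f@B4}

Merge at B7: IN[B7] = OUT[B6] = {a@B6, b@B4, c@B5, d@B2, e@B6, f@B4}
Applying B7's transfer function to that IN value gives OUT[B7] (row B7 above).

Answer: {a@B6, b@B4, c@B5, d@B2, e@B7, f@B4}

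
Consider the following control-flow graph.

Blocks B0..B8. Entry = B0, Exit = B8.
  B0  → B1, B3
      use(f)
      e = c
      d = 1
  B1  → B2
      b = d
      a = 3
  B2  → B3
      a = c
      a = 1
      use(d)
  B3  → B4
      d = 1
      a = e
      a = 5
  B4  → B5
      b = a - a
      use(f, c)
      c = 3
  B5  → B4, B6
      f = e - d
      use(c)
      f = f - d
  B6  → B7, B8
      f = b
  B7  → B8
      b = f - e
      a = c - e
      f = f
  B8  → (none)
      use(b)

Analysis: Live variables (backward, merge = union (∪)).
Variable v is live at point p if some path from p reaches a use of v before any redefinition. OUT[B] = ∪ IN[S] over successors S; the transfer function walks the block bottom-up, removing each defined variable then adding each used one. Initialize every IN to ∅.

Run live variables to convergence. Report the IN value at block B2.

Answer: {c, d, e, f}

Derivation:
Per-block solution:
  B0: | IN={c, f} | OUT={c, d, e, f}
  B1: | IN={c, d, e, f} | OUT={c, d, e, f}
  B2: | IN={c, d, e, f} | OUT={c, e, f}
  B3: | IN={c, e, f} | OUT={a, c, d, e, f}
  B4: | IN={a, c, d, e, f} | OUT={a, b, c, d, e}
  B5: | IN={a, b, c, d, e} | OUT={a, b, c, d, e, f}
  B6: | IN={b, c, e} | OUT={b, c, e, f}
  B7: | IN={c, e, f} | OUT={b}
  B8: | IN={b} | OUT={}

Merge at B2: OUT[B2] = IN[B3] = {c, e, f}
Applying B2's transfer function to that OUT value gives IN[B2] (row B2 above).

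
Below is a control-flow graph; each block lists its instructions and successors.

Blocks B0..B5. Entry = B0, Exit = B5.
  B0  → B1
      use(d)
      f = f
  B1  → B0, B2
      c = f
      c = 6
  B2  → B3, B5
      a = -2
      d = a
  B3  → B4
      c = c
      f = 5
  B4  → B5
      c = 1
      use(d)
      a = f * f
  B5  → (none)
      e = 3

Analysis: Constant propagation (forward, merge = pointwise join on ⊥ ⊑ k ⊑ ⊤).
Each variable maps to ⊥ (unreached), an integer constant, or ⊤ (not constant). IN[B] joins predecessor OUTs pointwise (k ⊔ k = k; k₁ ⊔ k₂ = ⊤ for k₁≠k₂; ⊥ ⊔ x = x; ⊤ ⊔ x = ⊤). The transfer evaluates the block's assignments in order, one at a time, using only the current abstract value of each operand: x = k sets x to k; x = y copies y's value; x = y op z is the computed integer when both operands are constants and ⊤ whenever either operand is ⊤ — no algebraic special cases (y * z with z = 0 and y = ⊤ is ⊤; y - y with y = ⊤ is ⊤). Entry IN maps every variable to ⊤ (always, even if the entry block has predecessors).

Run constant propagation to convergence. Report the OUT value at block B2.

Answer: {a: -2, b: ⊤, c: 6, d: -2, e: ⊤, f: ⊤}

Trace:
Per-block solution:
  B0:  IN=(all ⊤)  OUT=(all ⊤)
  B1:  IN=(all ⊤)  OUT={c:6; rest ⊤}
  B2:  IN={c:6; rest ⊤}  OUT={a:-2, c:6, d:-2; rest ⊤}
  B3:  IN={a:-2, c:6, d:-2; rest ⊤}  OUT={a:-2, c:6, d:-2, f:5; rest ⊤}
  B4:  IN={a:-2, c:6, d:-2, f:5; rest ⊤}  OUT={a:25, c:1, d:-2, f:5; rest ⊤}
  B5:  IN={d:-2; rest ⊤}  OUT={d:-2, e:3; rest ⊤}

Merge at B2: IN[B2] = OUT[B1] = {a: ⊤, b: ⊤, c: 6, d: ⊤, e: ⊤, f: ⊤}
Applying B2's transfer function to that IN value gives OUT[B2] (row B2 above).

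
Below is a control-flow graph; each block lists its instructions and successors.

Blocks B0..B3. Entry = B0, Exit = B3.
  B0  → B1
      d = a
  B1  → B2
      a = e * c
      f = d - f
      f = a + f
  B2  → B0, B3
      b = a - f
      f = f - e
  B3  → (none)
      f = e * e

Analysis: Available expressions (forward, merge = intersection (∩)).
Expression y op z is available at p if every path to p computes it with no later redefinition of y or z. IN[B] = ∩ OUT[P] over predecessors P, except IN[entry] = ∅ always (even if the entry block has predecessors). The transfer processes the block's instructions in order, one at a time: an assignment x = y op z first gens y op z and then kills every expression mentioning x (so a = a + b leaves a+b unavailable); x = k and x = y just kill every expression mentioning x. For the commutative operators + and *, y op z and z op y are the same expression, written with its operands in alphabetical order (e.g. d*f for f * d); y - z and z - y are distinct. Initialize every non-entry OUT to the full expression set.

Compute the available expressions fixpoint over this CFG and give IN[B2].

Fixpoint table:
  B0:  IN={}  OUT={}
  B1:  IN={}  OUT={c*e}
  B2:  IN={c*e}  OUT={c*e}
  B3:  IN={c*e}  OUT={c*e, e*e}

Merge at B2: IN[B2] = OUT[B1] = {c*e}

Answer: {c*e}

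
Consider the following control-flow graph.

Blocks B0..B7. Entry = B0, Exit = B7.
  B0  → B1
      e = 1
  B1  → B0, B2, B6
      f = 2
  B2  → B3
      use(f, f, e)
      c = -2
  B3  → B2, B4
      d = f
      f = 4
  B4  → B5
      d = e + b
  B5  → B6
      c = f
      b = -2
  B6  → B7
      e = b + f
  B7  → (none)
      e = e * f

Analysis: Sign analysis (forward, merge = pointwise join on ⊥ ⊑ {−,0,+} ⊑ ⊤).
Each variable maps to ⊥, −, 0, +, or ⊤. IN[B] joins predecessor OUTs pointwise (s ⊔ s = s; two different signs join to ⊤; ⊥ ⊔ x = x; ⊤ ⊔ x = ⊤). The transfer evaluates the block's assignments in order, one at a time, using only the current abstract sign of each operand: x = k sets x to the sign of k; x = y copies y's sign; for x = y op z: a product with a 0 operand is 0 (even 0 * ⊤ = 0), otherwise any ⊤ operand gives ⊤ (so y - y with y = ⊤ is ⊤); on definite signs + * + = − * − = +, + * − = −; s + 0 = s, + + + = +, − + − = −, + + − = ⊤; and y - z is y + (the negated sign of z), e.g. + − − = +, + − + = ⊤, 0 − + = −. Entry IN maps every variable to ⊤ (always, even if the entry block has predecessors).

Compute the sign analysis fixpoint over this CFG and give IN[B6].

Answer: {a: ⊤, b: ⊤, c: ⊤, d: ⊤, e: +, f: +}

Derivation:
Per-block solution:
  B0:  IN=(all ⊤)  OUT={e:+; rest ⊤}
  B1:  IN={e:+; rest ⊤}  OUT={e:+, f:+; rest ⊤}
  B2:  IN={e:+, f:+; rest ⊤}  OUT={c:-, e:+, f:+; rest ⊤}
  B3:  IN={c:-, e:+, f:+; rest ⊤}  OUT={c:-, d:+, e:+, f:+; rest ⊤}
  B4:  IN={c:-, d:+, e:+, f:+; rest ⊤}  OUT={c:-, e:+, f:+; rest ⊤}
  B5:  IN={c:-, e:+, f:+; rest ⊤}  OUT={b:-, c:+, e:+, f:+; rest ⊤}
  B6:  IN={e:+, f:+; rest ⊤}  OUT={f:+; rest ⊤}
  B7:  IN={f:+; rest ⊤}  OUT={f:+; rest ⊤}

Merge at B6: IN[B6] = OUT[B1] ⊔ OUT[B5] = {a: ⊤, b: ⊤, c: ⊤, d: ⊤, e: +, f: +}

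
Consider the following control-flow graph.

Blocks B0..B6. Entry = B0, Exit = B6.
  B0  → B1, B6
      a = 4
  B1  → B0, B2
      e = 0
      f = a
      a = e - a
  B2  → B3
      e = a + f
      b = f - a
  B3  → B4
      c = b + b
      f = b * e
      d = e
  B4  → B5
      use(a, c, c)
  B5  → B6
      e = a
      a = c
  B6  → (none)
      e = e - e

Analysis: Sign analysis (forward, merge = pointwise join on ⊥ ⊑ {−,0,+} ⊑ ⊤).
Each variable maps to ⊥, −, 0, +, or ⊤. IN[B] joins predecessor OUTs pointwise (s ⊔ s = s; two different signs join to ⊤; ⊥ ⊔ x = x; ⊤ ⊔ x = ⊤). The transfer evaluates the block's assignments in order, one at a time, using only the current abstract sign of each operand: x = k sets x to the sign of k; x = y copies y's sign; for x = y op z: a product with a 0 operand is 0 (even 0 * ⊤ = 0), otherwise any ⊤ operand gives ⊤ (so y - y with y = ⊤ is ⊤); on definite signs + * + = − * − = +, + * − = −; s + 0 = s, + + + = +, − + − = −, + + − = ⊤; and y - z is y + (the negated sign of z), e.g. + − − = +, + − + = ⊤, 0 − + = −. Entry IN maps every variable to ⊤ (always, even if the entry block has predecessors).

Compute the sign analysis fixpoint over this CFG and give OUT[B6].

Per-block solution:
  B0: | IN=(all ⊤) | OUT={a:+; rest ⊤}
  B1: | IN={a:+; rest ⊤} | OUT={a:-, e:0, f:+; rest ⊤}
  B2: | IN={a:-, e:0, f:+; rest ⊤} | OUT={a:-, b:+, f:+; rest ⊤}
  B3: | IN={a:-, b:+, f:+; rest ⊤} | OUT={a:-, b:+, c:+; rest ⊤}
  B4: | IN={a:-, b:+, c:+; rest ⊤} | OUT={a:-, b:+, c:+; rest ⊤}
  B5: | IN={a:-, b:+, c:+; rest ⊤} | OUT={a:+, b:+, c:+, e:-; rest ⊤}
  B6: | IN={a:+; rest ⊤} | OUT={a:+; rest ⊤}

Merge at B6: IN[B6] = OUT[B0] ⊔ OUT[B5] = {a: +, b: ⊤, c: ⊤, d: ⊤, e: ⊤, f: ⊤}
Applying B6's transfer function to that IN value gives OUT[B6] (row B6 above).

Answer: {a: +, b: ⊤, c: ⊤, d: ⊤, e: ⊤, f: ⊤}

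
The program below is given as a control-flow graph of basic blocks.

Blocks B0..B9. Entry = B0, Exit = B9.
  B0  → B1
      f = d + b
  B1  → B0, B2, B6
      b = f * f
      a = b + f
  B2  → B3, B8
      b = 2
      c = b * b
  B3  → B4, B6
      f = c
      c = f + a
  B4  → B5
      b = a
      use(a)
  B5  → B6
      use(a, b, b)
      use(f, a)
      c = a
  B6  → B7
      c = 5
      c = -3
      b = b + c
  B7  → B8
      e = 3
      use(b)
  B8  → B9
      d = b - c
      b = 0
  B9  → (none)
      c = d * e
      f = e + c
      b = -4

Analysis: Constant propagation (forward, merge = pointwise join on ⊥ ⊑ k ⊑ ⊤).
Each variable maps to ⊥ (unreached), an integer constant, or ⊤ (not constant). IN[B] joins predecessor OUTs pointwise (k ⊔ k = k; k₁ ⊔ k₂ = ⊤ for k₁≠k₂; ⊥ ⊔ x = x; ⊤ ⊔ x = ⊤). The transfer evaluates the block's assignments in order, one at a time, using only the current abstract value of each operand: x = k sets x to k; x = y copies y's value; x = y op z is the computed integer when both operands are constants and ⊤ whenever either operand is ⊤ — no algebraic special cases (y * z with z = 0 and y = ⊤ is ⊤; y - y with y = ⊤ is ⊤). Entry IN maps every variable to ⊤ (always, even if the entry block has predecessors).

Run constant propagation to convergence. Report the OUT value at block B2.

Fixpoint table:
  B0:   IN=(all ⊤)   OUT=(all ⊤)
  B1:   IN=(all ⊤)   OUT=(all ⊤)
  B2:   IN=(all ⊤)   OUT={b:2, c:4; rest ⊤}
  B3:   IN={b:2, c:4; rest ⊤}   OUT={b:2, f:4; rest ⊤}
  B4:   IN={b:2, f:4; rest ⊤}   OUT={f:4; rest ⊤}
  B5:   IN={f:4; rest ⊤}   OUT={f:4; rest ⊤}
  B6:   IN=(all ⊤)   OUT={c:-3; rest ⊤}
  B7:   IN={c:-3; rest ⊤}   OUT={c:-3, e:3; rest ⊤}
  B8:   IN=(all ⊤)   OUT={b:0; rest ⊤}
  B9:   IN={b:0; rest ⊤}   OUT={b:-4; rest ⊤}

Merge at B2: IN[B2] = OUT[B1] = {a: ⊤, b: ⊤, c: ⊤, d: ⊤, e: ⊤, f: ⊤}
Applying B2's transfer function to that IN value gives OUT[B2] (row B2 above).

Answer: {a: ⊤, b: 2, c: 4, d: ⊤, e: ⊤, f: ⊤}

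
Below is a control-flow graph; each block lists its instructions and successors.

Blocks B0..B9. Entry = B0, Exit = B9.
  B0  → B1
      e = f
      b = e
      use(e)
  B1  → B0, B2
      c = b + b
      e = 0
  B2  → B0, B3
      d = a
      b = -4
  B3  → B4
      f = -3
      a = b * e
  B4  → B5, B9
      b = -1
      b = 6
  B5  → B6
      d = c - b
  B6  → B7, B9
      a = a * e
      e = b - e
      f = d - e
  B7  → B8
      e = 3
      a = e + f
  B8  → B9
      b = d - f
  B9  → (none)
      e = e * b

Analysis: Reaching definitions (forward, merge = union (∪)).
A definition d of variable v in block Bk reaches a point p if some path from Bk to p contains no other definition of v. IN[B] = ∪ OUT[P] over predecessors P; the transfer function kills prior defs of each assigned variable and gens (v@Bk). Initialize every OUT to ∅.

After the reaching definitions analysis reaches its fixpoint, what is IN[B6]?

Answer: {a@B3, b@B4, c@B1, d@B5, e@B1, f@B3}

Trace:
Per-block solution:
  B0: | IN={b@B0, b@B2, c@B1, d@B2, e@B1} | OUT={b@B0, c@B1, d@B2, e@B0}
  B1: | IN={b@B0, c@B1, d@B2, e@B0} | OUT={b@B0, c@B1, d@B2, e@B1}
  B2: | IN={b@B0, c@B1, d@B2, e@B1} | OUT={b@B2, c@B1, d@B2, e@B1}
  B3: | IN={b@B2, c@B1, d@B2, e@B1} | OUT={a@B3, b@B2, c@B1, d@B2, e@B1, f@B3}
  B4: | IN={a@B3, b@B2, c@B1, d@B2, e@B1, f@B3} | OUT={a@B3, b@B4, c@B1, d@B2, e@B1, f@B3}
  B5: | IN={a@B3, b@B4, c@B1, d@B2, e@B1, f@B3} | OUT={a@B3, b@B4, c@B1, d@B5, e@B1, f@B3}
  B6: | IN={a@B3, b@B4, c@B1, d@B5, e@B1, f@B3} | OUT={a@B6, b@B4, c@B1, d@B5, e@B6, f@B6}
  B7: | IN={a@B6, b@B4, c@B1, d@B5, e@B6, f@B6} | OUT={a@B7, b@B4, c@B1, d@B5, e@B7, f@B6}
  B8: | IN={a@B7, b@B4, c@B1, d@B5, e@B7, f@B6} | OUT={a@B7, b@B8, c@B1, d@B5, e@B7, f@B6}
  B9: | IN={a@B3, a@B6, a@B7, b@B4, b@B8, c@B1, d@B2, d@B5, e@B1, e@B6, e@B7, f@B3, f@B6} | OUT={a@B3, a@B6, a@B7, b@B4, b@B8, c@B1, d@B2, d@B5, e@B9, f@B3, f@B6}

Merge at B6: IN[B6] = OUT[B5] = {a@B3, b@B4, c@B1, d@B5, e@B1, f@B3}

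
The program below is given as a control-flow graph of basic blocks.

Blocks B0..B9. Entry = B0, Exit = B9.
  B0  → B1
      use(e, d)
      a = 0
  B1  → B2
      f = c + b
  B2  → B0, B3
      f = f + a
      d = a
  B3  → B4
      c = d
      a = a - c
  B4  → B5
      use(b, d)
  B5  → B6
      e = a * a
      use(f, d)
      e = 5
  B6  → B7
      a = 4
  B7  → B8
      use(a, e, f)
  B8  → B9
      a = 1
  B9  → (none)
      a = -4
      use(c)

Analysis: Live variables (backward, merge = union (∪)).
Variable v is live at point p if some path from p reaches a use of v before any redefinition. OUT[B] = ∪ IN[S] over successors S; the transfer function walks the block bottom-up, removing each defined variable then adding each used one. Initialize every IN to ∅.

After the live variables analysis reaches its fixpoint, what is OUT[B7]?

Answer: {c}

Derivation:
Converged values:
  B0:  IN={b, c, d, e}  OUT={a, b, c, e}
  B1:  IN={a, b, c, e}  OUT={a, b, c, e, f}
  B2:  IN={a, b, c, e, f}  OUT={a, b, c, d, e, f}
  B3:  IN={a, b, d, f}  OUT={a, b, c, d, f}
  B4:  IN={a, b, c, d, f}  OUT={a, c, d, f}
  B5:  IN={a, c, d, f}  OUT={c, e, f}
  B6:  IN={c, e, f}  OUT={a, c, e, f}
  B7:  IN={a, c, e, f}  OUT={c}
  B8:  IN={c}  OUT={c}
  B9:  IN={c}  OUT={}

Merge at B7: OUT[B7] = IN[B8] = {c}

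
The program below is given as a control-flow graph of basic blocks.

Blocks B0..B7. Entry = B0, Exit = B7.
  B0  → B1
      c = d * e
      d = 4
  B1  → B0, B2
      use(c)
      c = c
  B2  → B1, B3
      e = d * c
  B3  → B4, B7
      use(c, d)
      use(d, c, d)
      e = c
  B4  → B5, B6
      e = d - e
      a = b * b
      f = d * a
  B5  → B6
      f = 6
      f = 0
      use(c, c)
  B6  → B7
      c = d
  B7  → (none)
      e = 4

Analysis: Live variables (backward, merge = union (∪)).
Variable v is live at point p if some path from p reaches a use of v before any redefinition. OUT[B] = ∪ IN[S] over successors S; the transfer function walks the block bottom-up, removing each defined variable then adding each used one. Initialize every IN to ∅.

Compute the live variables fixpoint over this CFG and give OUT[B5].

Answer: {d}

Derivation:
Converged values:
  B0: | IN={b, d, e} | OUT={b, c, d, e}
  B1: | IN={b, c, d, e} | OUT={b, c, d, e}
  B2: | IN={b, c, d} | OUT={b, c, d, e}
  B3: | IN={b, c, d} | OUT={b, c, d, e}
  B4: | IN={b, c, d, e} | OUT={c, d}
  B5: | IN={c, d} | OUT={d}
  B6: | IN={d} | OUT={}
  B7: | IN={} | OUT={}

Merge at B5: OUT[B5] = IN[B6] = {d}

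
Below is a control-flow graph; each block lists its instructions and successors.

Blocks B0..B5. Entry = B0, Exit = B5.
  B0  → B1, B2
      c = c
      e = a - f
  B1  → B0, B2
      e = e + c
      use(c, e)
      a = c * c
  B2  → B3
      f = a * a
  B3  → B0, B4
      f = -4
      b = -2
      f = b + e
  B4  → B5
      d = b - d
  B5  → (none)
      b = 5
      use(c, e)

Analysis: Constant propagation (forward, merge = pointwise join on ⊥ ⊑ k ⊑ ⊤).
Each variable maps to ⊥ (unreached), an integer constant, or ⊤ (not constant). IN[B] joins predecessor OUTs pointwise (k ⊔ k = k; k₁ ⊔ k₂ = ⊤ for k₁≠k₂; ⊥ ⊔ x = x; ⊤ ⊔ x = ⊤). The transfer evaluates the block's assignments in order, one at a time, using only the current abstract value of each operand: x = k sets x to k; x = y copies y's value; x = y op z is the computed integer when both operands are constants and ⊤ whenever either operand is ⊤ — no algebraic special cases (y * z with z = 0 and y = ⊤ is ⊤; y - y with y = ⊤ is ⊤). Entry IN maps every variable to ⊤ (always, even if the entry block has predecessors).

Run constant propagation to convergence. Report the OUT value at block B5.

Per-block solution:
  B0:  IN=(all ⊤)  OUT=(all ⊤)
  B1:  IN=(all ⊤)  OUT=(all ⊤)
  B2:  IN=(all ⊤)  OUT=(all ⊤)
  B3:  IN=(all ⊤)  OUT={b:-2; rest ⊤}
  B4:  IN={b:-2; rest ⊤}  OUT={b:-2; rest ⊤}
  B5:  IN={b:-2; rest ⊤}  OUT={b:5; rest ⊤}

Merge at B5: IN[B5] = OUT[B4] = {a: ⊤, b: -2, c: ⊤, d: ⊤, e: ⊤, f: ⊤}
Applying B5's transfer function to that IN value gives OUT[B5] (row B5 above).

Answer: {a: ⊤, b: 5, c: ⊤, d: ⊤, e: ⊤, f: ⊤}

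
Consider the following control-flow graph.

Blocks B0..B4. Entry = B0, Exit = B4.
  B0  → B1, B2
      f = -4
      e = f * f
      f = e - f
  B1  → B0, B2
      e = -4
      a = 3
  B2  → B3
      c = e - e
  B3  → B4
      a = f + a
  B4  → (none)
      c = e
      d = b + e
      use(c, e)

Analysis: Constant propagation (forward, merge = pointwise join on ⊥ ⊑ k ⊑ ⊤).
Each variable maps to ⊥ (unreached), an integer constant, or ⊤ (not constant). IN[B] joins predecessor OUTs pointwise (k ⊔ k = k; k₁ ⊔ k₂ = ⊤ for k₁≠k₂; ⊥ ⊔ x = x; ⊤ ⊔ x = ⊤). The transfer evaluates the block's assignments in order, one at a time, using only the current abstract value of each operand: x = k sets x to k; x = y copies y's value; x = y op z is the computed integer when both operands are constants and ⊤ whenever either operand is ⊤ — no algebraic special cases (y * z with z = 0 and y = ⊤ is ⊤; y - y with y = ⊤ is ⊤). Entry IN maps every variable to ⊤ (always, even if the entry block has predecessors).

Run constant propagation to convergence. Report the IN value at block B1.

Answer: {a: ⊤, b: ⊤, c: ⊤, d: ⊤, e: 16, f: 20}

Trace:
Converged values:
  B0:   IN=(all ⊤)   OUT={e:16, f:20; rest ⊤}
  B1:   IN={e:16, f:20; rest ⊤}   OUT={a:3, e:-4, f:20; rest ⊤}
  B2:   IN={f:20; rest ⊤}   OUT={f:20; rest ⊤}
  B3:   IN={f:20; rest ⊤}   OUT={f:20; rest ⊤}
  B4:   IN={f:20; rest ⊤}   OUT={f:20; rest ⊤}

Merge at B1: IN[B1] = OUT[B0] = {a: ⊤, b: ⊤, c: ⊤, d: ⊤, e: 16, f: 20}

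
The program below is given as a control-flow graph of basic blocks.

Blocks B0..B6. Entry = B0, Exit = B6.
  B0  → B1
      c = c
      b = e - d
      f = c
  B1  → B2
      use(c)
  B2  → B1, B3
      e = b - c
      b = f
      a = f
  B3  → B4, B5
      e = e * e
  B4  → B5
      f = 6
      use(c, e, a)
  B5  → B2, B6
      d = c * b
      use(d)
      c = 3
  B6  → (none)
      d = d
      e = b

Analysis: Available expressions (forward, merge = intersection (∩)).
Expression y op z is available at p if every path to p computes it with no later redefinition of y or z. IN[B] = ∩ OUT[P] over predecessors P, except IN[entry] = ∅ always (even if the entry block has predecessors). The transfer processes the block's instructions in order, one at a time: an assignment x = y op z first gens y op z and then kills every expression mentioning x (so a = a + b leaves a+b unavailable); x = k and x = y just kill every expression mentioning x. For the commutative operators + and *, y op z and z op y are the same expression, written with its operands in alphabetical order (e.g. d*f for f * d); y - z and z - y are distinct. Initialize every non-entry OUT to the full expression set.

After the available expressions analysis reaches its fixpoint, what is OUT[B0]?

Answer: {e-d}

Derivation:
Fixpoint table:
  B0:   IN={}   OUT={e-d}
  B1:   IN={}   OUT={}
  B2:   IN={}   OUT={}
  B3:   IN={}   OUT={}
  B4:   IN={}   OUT={}
  B5:   IN={}   OUT={}
  B6:   IN={}   OUT={}

B0 is the boundary node: IN[B0] = {}
Applying B0's transfer function to that IN value gives OUT[B0] (row B0 above).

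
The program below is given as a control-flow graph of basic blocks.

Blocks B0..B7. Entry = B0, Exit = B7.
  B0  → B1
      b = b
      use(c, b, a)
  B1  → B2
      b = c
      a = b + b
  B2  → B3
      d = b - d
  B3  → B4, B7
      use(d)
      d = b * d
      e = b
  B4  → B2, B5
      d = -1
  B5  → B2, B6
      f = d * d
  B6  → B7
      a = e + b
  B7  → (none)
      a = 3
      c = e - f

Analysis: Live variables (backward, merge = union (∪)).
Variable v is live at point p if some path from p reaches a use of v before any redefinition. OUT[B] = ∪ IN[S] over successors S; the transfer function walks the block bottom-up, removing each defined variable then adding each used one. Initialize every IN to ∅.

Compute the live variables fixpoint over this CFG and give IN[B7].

Converged values:
  B0:  IN={a, b, c, d, f}  OUT={c, d, f}
  B1:  IN={c, d, f}  OUT={b, d, f}
  B2:  IN={b, d, f}  OUT={b, d, f}
  B3:  IN={b, d, f}  OUT={b, e, f}
  B4:  IN={b, e, f}  OUT={b, d, e, f}
  B5:  IN={b, d, e}  OUT={b, d, e, f}
  B6:  IN={b, e, f}  OUT={e, f}
  B7:  IN={e, f}  OUT={}

B7 is the boundary node: OUT[B7] = {}
Applying B7's transfer function to that OUT value gives IN[B7] (row B7 above).

Answer: {e, f}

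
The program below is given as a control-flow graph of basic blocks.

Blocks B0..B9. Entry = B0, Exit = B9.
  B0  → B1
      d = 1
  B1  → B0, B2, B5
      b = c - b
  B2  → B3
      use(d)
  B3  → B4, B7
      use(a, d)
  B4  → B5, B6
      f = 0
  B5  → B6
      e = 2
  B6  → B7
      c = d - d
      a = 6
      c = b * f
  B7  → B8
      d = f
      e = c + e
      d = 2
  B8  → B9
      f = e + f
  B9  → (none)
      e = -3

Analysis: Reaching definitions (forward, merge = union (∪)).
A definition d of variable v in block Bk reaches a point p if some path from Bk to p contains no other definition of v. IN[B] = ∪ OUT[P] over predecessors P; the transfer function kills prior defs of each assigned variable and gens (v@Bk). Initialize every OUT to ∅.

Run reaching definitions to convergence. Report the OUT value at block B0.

Per-block solution:
  B0:   IN={b@B1, d@B0}   OUT={b@B1, d@B0}
  B1:   IN={b@B1, d@B0}   OUT={b@B1, d@B0}
  B2:   IN={b@B1, d@B0}   OUT={b@B1, d@B0}
  B3:   IN={b@B1, d@B0}   OUT={b@B1, d@B0}
  B4:   IN={b@B1, d@B0}   OUT={b@B1, d@B0, f@B4}
  B5:   IN={b@B1, d@B0, f@B4}   OUT={b@B1, d@B0, e@B5, f@B4}
  B6:   IN={b@B1, d@B0, e@B5, f@B4}   OUT={a@B6, b@B1, c@B6, d@B0, e@B5, f@B4}
  B7:   IN={a@B6, b@B1, c@B6, d@B0, e@B5, f@B4}   OUT={a@B6, b@B1, c@B6, d@B7, e@B7, f@B4}
  B8:   IN={a@B6, b@B1, c@B6, d@B7, e@B7, f@B4}   OUT={a@B6, b@B1, c@B6, d@B7, e@B7, f@B8}
  B9:   IN={a@B6, b@B1, c@B6, d@B7, e@B7, f@B8}   OUT={a@B6, b@B1, c@B6, d@B7, e@B9, f@B8}

Merge at B0 (entry node, so the boundary value {} is joined with the incoming edge(s)): IN[B0] = {} ⊔ OUT[B1] = {b@B1, d@B0}
Applying B0's transfer function to that IN value gives OUT[B0] (row B0 above).

Answer: {b@B1, d@B0}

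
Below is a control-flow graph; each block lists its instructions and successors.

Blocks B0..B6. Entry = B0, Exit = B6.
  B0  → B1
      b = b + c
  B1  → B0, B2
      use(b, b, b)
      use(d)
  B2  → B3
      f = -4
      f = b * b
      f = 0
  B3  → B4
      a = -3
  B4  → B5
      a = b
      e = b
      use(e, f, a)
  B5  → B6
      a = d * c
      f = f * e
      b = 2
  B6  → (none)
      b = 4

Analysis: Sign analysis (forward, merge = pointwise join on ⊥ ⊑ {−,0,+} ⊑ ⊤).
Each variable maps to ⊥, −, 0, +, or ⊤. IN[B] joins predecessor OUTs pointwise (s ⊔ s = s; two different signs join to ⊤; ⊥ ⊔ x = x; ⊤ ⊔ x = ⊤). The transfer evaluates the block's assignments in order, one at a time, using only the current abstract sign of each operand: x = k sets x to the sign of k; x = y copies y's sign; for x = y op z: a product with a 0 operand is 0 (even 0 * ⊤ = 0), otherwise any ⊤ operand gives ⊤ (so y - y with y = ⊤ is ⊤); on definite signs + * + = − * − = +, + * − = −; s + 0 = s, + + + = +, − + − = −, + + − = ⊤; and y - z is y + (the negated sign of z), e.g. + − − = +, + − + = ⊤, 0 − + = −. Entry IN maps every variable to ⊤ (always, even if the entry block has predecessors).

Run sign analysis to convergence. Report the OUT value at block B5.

Converged values:
  B0:  IN=(all ⊤)  OUT=(all ⊤)
  B1:  IN=(all ⊤)  OUT=(all ⊤)
  B2:  IN=(all ⊤)  OUT={f:0; rest ⊤}
  B3:  IN={f:0; rest ⊤}  OUT={a:-, f:0; rest ⊤}
  B4:  IN={a:-, f:0; rest ⊤}  OUT={f:0; rest ⊤}
  B5:  IN={f:0; rest ⊤}  OUT={b:+, f:0; rest ⊤}
  B6:  IN={b:+, f:0; rest ⊤}  OUT={b:+, f:0; rest ⊤}

Merge at B5: IN[B5] = OUT[B4] = {a: ⊤, b: ⊤, c: ⊤, d: ⊤, e: ⊤, f: 0}
Applying B5's transfer function to that IN value gives OUT[B5] (row B5 above).

Answer: {a: ⊤, b: +, c: ⊤, d: ⊤, e: ⊤, f: 0}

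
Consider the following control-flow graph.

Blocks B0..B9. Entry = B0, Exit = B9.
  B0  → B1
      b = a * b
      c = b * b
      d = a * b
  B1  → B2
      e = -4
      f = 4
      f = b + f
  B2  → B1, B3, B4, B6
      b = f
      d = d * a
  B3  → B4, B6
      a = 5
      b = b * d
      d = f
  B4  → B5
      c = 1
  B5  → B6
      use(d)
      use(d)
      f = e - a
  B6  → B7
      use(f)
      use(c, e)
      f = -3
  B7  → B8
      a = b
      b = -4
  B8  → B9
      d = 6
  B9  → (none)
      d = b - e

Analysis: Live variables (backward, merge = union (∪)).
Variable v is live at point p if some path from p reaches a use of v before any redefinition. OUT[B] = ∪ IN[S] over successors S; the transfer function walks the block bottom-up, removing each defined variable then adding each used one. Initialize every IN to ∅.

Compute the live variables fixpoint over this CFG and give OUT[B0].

Converged values:
  B0: | IN={a, b} | OUT={a, b, c, d}
  B1: | IN={a, b, c, d} | OUT={a, c, d, e, f}
  B2: | IN={a, c, d, e, f} | OUT={a, b, c, d, e, f}
  B3: | IN={b, c, d, e, f} | OUT={a, b, c, d, e, f}
  B4: | IN={a, b, d, e} | OUT={a, b, c, d, e}
  B5: | IN={a, b, c, d, e} | OUT={b, c, e, f}
  B6: | IN={b, c, e, f} | OUT={b, e}
  B7: | IN={b, e} | OUT={b, e}
  B8: | IN={b, e} | OUT={b, e}
  B9: | IN={b, e} | OUT={}

Merge at B0: OUT[B0] = IN[B1] = {a, b, c, d}

Answer: {a, b, c, d}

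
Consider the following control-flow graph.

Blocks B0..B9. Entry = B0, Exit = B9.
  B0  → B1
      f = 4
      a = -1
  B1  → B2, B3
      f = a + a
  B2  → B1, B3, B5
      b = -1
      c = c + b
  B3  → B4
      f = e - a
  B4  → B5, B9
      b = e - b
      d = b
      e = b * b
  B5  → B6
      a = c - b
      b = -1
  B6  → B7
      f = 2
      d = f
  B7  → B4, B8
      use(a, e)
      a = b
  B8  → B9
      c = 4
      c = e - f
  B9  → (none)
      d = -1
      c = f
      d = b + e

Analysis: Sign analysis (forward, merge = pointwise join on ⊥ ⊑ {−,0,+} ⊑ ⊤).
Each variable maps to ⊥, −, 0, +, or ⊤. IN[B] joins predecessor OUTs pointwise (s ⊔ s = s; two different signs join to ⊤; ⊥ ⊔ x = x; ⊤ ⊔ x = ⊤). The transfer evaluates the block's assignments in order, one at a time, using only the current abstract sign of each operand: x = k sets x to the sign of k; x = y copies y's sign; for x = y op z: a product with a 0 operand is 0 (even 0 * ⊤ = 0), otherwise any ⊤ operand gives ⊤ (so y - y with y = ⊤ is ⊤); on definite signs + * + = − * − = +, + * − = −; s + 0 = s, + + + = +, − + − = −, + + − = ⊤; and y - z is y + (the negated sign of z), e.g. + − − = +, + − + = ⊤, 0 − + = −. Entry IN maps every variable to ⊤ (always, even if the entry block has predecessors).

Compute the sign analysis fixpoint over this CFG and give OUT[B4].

Fixpoint table:
  B0:  IN=(all ⊤)  OUT={a:-, f:+; rest ⊤}
  B1:  IN={a:-; rest ⊤}  OUT={a:-, f:-; rest ⊤}
  B2:  IN={a:-, f:-; rest ⊤}  OUT={a:-, b:-, f:-; rest ⊤}
  B3:  IN={a:-, f:-; rest ⊤}  OUT={a:-; rest ⊤}
  B4:  IN={a:-; rest ⊤}  OUT={a:-; rest ⊤}
  B5:  IN={a:-; rest ⊤}  OUT={b:-; rest ⊤}
  B6:  IN={b:-; rest ⊤}  OUT={b:-, d:+, f:+; rest ⊤}
  B7:  IN={b:-, d:+, f:+; rest ⊤}  OUT={a:-, b:-, d:+, f:+; rest ⊤}
  B8:  IN={a:-, b:-, d:+, f:+; rest ⊤}  OUT={a:-, b:-, d:+, f:+; rest ⊤}
  B9:  IN={a:-; rest ⊤}  OUT={a:-; rest ⊤}

Merge at B4: IN[B4] = OUT[B3] ⊔ OUT[B7] = {a: -, b: ⊤, c: ⊤, d: ⊤, e: ⊤, f: ⊤}
Applying B4's transfer function to that IN value gives OUT[B4] (row B4 above).

Answer: {a: -, b: ⊤, c: ⊤, d: ⊤, e: ⊤, f: ⊤}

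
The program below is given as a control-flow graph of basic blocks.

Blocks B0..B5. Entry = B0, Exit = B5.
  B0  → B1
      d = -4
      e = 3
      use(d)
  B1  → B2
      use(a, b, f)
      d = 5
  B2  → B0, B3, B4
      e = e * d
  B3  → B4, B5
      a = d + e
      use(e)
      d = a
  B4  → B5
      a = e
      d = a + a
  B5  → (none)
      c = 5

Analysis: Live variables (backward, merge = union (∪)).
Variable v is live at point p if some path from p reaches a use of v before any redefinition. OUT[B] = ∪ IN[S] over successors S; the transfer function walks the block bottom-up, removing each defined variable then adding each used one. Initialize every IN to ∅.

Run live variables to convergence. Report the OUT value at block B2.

Answer: {a, b, d, e, f}

Trace:
Fixpoint table:
  B0:  IN={a, b, f}  OUT={a, b, e, f}
  B1:  IN={a, b, e, f}  OUT={a, b, d, e, f}
  B2:  IN={a, b, d, e, f}  OUT={a, b, d, e, f}
  B3:  IN={d, e}  OUT={e}
  B4:  IN={e}  OUT={}
  B5:  IN={}  OUT={}

Merge at B2: OUT[B2] = IN[B0] ⊔ IN[B3] ⊔ IN[B4] = {a, b, d, e, f}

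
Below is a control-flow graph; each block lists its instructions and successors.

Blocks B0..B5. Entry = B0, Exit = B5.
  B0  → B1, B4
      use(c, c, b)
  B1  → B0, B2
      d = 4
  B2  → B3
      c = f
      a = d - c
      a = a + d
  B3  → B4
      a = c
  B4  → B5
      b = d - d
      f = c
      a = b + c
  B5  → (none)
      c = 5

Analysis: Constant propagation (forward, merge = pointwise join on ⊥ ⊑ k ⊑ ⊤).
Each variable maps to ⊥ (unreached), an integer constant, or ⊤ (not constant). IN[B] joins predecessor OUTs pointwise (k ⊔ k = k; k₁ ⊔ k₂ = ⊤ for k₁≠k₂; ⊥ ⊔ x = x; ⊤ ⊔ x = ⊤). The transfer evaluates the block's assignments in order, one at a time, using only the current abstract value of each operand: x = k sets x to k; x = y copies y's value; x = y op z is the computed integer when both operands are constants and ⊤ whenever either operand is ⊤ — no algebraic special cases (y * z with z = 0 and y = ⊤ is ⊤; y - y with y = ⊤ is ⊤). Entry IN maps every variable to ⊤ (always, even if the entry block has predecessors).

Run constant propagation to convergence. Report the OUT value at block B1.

Answer: {a: ⊤, b: ⊤, c: ⊤, d: 4, e: ⊤, f: ⊤}

Derivation:
Fixpoint table:
  B0: | IN=(all ⊤) | OUT=(all ⊤)
  B1: | IN=(all ⊤) | OUT={d:4; rest ⊤}
  B2: | IN={d:4; rest ⊤} | OUT={d:4; rest ⊤}
  B3: | IN={d:4; rest ⊤} | OUT={d:4; rest ⊤}
  B4: | IN=(all ⊤) | OUT=(all ⊤)
  B5: | IN=(all ⊤) | OUT={c:5; rest ⊤}

Merge at B1: IN[B1] = OUT[B0] = {a: ⊤, b: ⊤, c: ⊤, d: ⊤, e: ⊤, f: ⊤}
Applying B1's transfer function to that IN value gives OUT[B1] (row B1 above).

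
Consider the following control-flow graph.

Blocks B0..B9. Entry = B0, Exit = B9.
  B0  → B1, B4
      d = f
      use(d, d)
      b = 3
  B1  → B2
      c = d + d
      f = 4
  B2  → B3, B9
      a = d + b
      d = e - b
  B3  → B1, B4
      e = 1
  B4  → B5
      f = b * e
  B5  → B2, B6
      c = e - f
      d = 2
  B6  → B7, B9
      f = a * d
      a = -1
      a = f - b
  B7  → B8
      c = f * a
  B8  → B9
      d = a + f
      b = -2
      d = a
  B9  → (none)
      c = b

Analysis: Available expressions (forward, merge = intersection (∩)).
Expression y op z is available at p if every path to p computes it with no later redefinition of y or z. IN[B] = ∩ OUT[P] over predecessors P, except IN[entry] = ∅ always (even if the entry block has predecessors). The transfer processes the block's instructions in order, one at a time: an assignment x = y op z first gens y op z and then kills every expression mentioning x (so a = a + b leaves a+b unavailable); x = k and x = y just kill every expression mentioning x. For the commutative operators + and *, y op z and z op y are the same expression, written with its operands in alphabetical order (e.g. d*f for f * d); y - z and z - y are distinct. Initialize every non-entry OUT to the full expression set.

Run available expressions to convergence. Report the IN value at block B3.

Converged values:
  B0:   IN={}   OUT={}
  B1:   IN={}   OUT={d+d}
  B2:   IN={}   OUT={e-b}
  B3:   IN={e-b}   OUT={}
  B4:   IN={}   OUT={b*e}
  B5:   IN={b*e}   OUT={b*e, e-f}
  B6:   IN={b*e, e-f}   OUT={b*e, f-b}
  B7:   IN={b*e, f-b}   OUT={a*f, b*e, f-b}
  B8:   IN={a*f, b*e, f-b}   OUT={a*f, a+f}
  B9:   IN={}   OUT={}

Merge at B3: IN[B3] = OUT[B2] = {e-b}

Answer: {e-b}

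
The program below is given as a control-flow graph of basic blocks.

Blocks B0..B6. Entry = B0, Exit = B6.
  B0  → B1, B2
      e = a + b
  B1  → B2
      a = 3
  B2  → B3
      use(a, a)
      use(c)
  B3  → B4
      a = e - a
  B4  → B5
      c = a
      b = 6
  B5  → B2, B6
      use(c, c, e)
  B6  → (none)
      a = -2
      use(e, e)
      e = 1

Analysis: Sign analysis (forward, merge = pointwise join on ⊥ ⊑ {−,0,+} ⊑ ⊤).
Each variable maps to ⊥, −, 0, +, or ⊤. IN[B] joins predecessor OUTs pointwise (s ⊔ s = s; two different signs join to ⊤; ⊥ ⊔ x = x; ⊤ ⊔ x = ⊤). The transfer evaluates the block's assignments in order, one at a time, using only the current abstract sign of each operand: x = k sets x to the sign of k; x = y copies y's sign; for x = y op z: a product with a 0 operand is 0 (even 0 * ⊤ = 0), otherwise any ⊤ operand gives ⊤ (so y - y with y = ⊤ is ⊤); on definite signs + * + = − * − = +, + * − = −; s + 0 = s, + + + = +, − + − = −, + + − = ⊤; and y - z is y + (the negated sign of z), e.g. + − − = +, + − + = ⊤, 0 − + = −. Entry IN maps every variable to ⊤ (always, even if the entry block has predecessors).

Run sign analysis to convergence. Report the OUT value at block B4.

Converged values:
  B0:   IN=(all ⊤)   OUT=(all ⊤)
  B1:   IN=(all ⊤)   OUT={a:+; rest ⊤}
  B2:   IN=(all ⊤)   OUT=(all ⊤)
  B3:   IN=(all ⊤)   OUT=(all ⊤)
  B4:   IN=(all ⊤)   OUT={b:+; rest ⊤}
  B5:   IN={b:+; rest ⊤}   OUT={b:+; rest ⊤}
  B6:   IN={b:+; rest ⊤}   OUT={a:-, b:+, e:+; rest ⊤}

Merge at B4: IN[B4] = OUT[B3] = {a: ⊤, b: ⊤, c: ⊤, d: ⊤, e: ⊤, f: ⊤}
Applying B4's transfer function to that IN value gives OUT[B4] (row B4 above).

Answer: {a: ⊤, b: +, c: ⊤, d: ⊤, e: ⊤, f: ⊤}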